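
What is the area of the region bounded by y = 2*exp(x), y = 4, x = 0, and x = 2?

The difference (2*exp(x)) - (4) = 2*exp(x) - 4 changes sign at x = log(2) inside [0, 2], so split the integral there.
∫[0,log(2)] (2*exp(x) - 4) dx = 2 - log(16); the area of that piece is -2 + log(16).
∫[log(2),2] (2*exp(x) - 4) dx = -12 + 4*log(2) + 2*exp(2).
Total area = (-2 + log(16)) + (-12 + 4*log(2) + 2*exp(2)) = -14 + 8*log(2) + 2*exp(2).

-14 + 8*log(2) + 2*exp(2)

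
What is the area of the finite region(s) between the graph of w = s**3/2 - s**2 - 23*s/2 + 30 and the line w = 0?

The curve meets the s-axis where s**3/2 - s**2 - 23*s/2 + 30 = 0, i.e. (s - 4)*(s - 3)*(s + 5)/2 = 0, at s = -5, 3, 4.
On [-5, 3] the curve lies above the axis; ∫[-5,3] (s**3/2 - s**2 - 23*s/2 + 30) ds = 640/3, giving area 640/3.
On [3, 4] the curve lies below the axis; ∫[3,4] (s**3/2 - s**2 - 23*s/2 + 30) ds = -17/24, giving area 17/24.
Total area = 640/3 + 17/24 = 5137/24.

5137/24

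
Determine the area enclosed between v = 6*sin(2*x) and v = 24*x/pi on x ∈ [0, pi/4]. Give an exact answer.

On [0, pi/4], (6*sin(2*x)) - (24*x/pi) = -24*x/pi + 6*sin(2*x) is ≥ 0 throughout, so the area is a single integral of |-24*x/pi + 6*sin(2*x)|.
∫[0,pi/4] (-24*x/pi + 6*sin(2*x)) dx = 3 - 3*pi/4.

3 - 3*pi/4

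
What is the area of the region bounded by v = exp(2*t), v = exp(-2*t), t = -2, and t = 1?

The difference (exp(2*t)) - (exp(-2*t)) = exp(2*t) - exp(-2*t) changes sign at t = 0 inside [-2, 1], so split the integral there.
∫[-2,0] (exp(2*t) - exp(-2*t)) dt = -exp(4)/2 - exp(-4)/2 + 1; the area of that piece is -1 + exp(-4)/2 + exp(4)/2.
∫[0,1] (exp(2*t) - exp(-2*t)) dt = -1 + exp(-2)/2 + exp(2)/2.
Total area = (-1 + exp(-4)/2 + exp(4)/2) + (-1 + exp(-2)/2 + exp(2)/2) = -2 + exp(-4)/2 + exp(-2)/2 + exp(2)/2 + exp(4)/2.

-2 + exp(-4)/2 + exp(-2)/2 + exp(2)/2 + exp(4)/2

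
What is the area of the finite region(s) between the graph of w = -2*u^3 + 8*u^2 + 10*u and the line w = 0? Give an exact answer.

443/3

The curve meets the u-axis where -2*u^3 + 8*u^2 + 10*u = 0, i.e. -2*u*(u - 5)*(u + 1) = 0, at u = -1, 0, 5.
On [-1, 0] the curve lies below the axis; ∫[-1,0] (-2*u^3 + 8*u^2 + 10*u) du = -11/6, giving area 11/6.
On [0, 5] the curve lies above the axis; ∫[0,5] (-2*u^3 + 8*u^2 + 10*u) du = 875/6, giving area 875/6.
Total area = 11/6 + 875/6 = 443/3.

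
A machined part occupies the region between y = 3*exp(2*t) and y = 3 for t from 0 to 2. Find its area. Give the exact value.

On [0, 2], (3*exp(2*t)) - (3) = 3*exp(2*t) - 3 is ≥ 0 throughout, so the area is a single integral of |3*exp(2*t) - 3|.
∫[0,2] (3*exp(2*t) - 3) dt = -15/2 + 3*exp(4)/2.

-15/2 + 3*exp(4)/2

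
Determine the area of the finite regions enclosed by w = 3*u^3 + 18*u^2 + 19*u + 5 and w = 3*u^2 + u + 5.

37/4

Set the curves equal: 3*u^3 + 18*u^2 + 19*u + 5 = 3*u^2 + u + 5, so 3*u^3 + 15*u^2 + 18*u = 0, which factors as 3*u*(u + 2)*(u + 3) = 0. The curves meet at u = -3, -2, 0.
On [-3, -2], w = 3*u^3 + 18*u^2 + 19*u + 5 is on top; that piece has area ∫[-3,-2] (3*u^3 + 15*u^2 + 18*u) du = 5/4.
On [-2, 0], w = 3*u^2 + u + 5 is on top; that piece has area ∫[-2,0] (-(3*u^3 + 15*u^2 + 18*u)) du = 8.
Total enclosed area = 5/4 + 8 = 37/4.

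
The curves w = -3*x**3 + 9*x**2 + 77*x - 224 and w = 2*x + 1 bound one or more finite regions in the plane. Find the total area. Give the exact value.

1572

Set the curves equal: -3*x**3 + 9*x**2 + 77*x - 224 = 2*x + 1, so -3*x**3 + 9*x**2 + 75*x - 225 = 0, which factors as -3*(x - 5)*(x - 3)*(x + 5) = 0. The curves meet at x = -5, 3, 5.
On [-5, 3], w = 2*x + 1 is on top; that piece has area ∫[-5,3] (-(-3*x**3 + 9*x**2 + 75*x - 225)) dx = 1536.
On [3, 5], w = -3*x**3 + 9*x**2 + 77*x - 224 is on top; that piece has area ∫[3,5] (-3*x**3 + 9*x**2 + 75*x - 225) dx = 36.
Total enclosed area = 1536 + 36 = 1572.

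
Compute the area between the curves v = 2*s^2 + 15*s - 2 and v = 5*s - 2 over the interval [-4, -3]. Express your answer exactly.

On [-4, -3], (2*s^2 + 15*s - 2) - (5*s - 2) = 2*s^2 + 10*s is ≤ 0 throughout, so the area is a single integral of |2*s^2 + 10*s|.
∫[-4,-3] (2*s^2 + 10*s) ds = -31/3; the area of that piece is 31/3.

31/3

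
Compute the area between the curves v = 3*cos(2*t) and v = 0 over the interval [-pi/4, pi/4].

3

On [-pi/4, pi/4], (3*cos(2*t)) - (0) = 3*cos(2*t) is ≥ 0 throughout, so the area is a single integral of |3*cos(2*t)|.
∫[-pi/4,pi/4] (3*cos(2*t)) dt = 3.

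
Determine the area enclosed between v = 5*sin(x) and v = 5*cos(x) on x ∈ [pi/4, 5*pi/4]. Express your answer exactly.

On [pi/4, 5*pi/4], (5*sin(x)) - (5*cos(x)) = 5*sin(x) - 5*cos(x) is ≥ 0 throughout, so the area is a single integral of |5*sin(x) - 5*cos(x)|.
∫[pi/4,5*pi/4] (5*sin(x) - 5*cos(x)) dx = 10*sqrt(2).

10*sqrt(2)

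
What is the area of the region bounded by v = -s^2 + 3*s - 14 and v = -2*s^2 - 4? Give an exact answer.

343/6

Set the curves equal: -s^2 + 3*s - 14 = -2*s^2 - 4, so s^2 + 3*s - 10 = 0, which factors as (s - 2)*(s + 5) = 0. The curves meet at s = -5, 2.
On [-5, 2], v = -2*s^2 - 4 is on top; that piece has area ∫[-5,2] (-(s^2 + 3*s - 10)) ds = 343/6.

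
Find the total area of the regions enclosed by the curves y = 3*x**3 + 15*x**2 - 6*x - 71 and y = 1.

Set the curves equal: 3*x**3 + 15*x**2 - 6*x - 71 = 1, so 3*x**3 + 15*x**2 - 6*x - 72 = 0, which factors as 3*(x - 2)*(x + 3)*(x + 4) = 0. The curves meet at x = -4, -3, 2.
On [-4, -3], y = 3*x**3 + 15*x**2 - 6*x - 71 is on top; that piece has area ∫[-4,-3] (3*x**3 + 15*x**2 - 6*x - 72) dx = 11/4.
On [-3, 2], y = 1 is on top; that piece has area ∫[-3,2] (-(3*x**3 + 15*x**2 - 6*x - 72)) dx = 875/4.
Total enclosed area = 11/4 + 875/4 = 443/2.

443/2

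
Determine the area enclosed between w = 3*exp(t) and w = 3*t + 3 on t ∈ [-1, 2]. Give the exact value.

-27/2 - 3*exp(-1) + 3*exp(2)

On [-1, 2], (3*exp(t)) - (3*t + 3) = -3*t + 3*exp(t) - 3 is ≥ 0 throughout, so the area is a single integral of |-3*t + 3*exp(t) - 3|.
∫[-1,2] (-3*t + 3*exp(t) - 3) dt = -27/2 - 3*exp(-1) + 3*exp(2).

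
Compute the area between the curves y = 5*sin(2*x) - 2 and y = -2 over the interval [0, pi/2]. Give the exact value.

5

On [0, pi/2], (5*sin(2*x) - 2) - (-2) = 5*sin(2*x) is ≥ 0 throughout, so the area is a single integral of |5*sin(2*x)|.
∫[0,pi/2] (5*sin(2*x)) dx = 5.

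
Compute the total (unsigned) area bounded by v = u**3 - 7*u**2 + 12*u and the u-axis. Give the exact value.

The curve meets the u-axis where u**3 - 7*u**2 + 12*u = 0, i.e. u*(u - 4)*(u - 3) = 0, at u = 0, 3, 4.
On [0, 3] the curve lies above the axis; ∫[0,3] (u**3 - 7*u**2 + 12*u) du = 45/4, giving area 45/4.
On [3, 4] the curve lies below the axis; ∫[3,4] (u**3 - 7*u**2 + 12*u) du = -7/12, giving area 7/12.
Total area = 45/4 + 7/12 = 71/6.

71/6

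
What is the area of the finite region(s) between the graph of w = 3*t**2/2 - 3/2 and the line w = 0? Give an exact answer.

The curve meets the t-axis where 3*t**2/2 - 3/2 = 0, i.e. 3*(t - 1)*(t + 1)/2 = 0, at t = -1, 1.
On [-1, 1] the curve lies below the axis; ∫[-1,1] (3*t**2/2 - 3/2) dt = -2, giving area 2.

2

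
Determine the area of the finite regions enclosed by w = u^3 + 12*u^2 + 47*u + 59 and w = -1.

Set the curves equal: u^3 + 12*u^2 + 47*u + 59 = -1, so u^3 + 12*u^2 + 47*u + 60 = 0, which factors as (u + 3)*(u + 4)*(u + 5) = 0. The curves meet at u = -5, -4, -3.
On [-5, -4], w = u^3 + 12*u^2 + 47*u + 59 is on top; that piece has area ∫[-5,-4] (u^3 + 12*u^2 + 47*u + 60) du = 1/4.
On [-4, -3], w = -1 is on top; that piece has area ∫[-4,-3] (-(u^3 + 12*u^2 + 47*u + 60)) du = 1/4.
Total enclosed area = 1/4 + 1/4 = 1/2.

1/2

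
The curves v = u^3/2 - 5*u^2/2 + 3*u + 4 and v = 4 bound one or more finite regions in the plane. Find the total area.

Set the curves equal: u^3/2 - 5*u^2/2 + 3*u + 4 = 4, so u^3/2 - 5*u^2/2 + 3*u = 0, which factors as u*(u - 3)*(u - 2)/2 = 0. The curves meet at u = 0, 2, 3.
On [0, 2], v = u^3/2 - 5*u^2/2 + 3*u + 4 is on top; that piece has area ∫[0,2] (u^3/2 - 5*u^2/2 + 3*u) du = 4/3.
On [2, 3], v = 4 is on top; that piece has area ∫[2,3] (-(u^3/2 - 5*u^2/2 + 3*u)) du = 5/24.
Total enclosed area = 4/3 + 5/24 = 37/24.

37/24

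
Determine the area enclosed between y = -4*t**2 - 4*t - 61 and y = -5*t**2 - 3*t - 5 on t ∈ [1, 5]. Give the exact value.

584/3

On [1, 5], (-4*t**2 - 4*t - 61) - (-5*t**2 - 3*t - 5) = t**2 - t - 56 is ≤ 0 throughout, so the area is a single integral of |t**2 - t - 56|.
∫[1,5] (t**2 - t - 56) dt = -584/3; the area of that piece is 584/3.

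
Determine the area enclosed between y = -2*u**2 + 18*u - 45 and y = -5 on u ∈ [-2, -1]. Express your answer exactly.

On [-2, -1], (-2*u**2 + 18*u - 45) - (-5) = -2*u**2 + 18*u - 40 is ≤ 0 throughout, so the area is a single integral of |-2*u**2 + 18*u - 40|.
∫[-2,-1] (-2*u**2 + 18*u - 40) du = -215/3; the area of that piece is 215/3.

215/3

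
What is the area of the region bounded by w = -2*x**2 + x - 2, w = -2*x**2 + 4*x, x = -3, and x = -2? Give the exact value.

11/2

On [-3, -2], (-2*x**2 + x - 2) - (-2*x**2 + 4*x) = -3*x - 2 is ≥ 0 throughout, so the area is a single integral of |-3*x - 2|.
∫[-3,-2] (-3*x - 2) dx = 11/2.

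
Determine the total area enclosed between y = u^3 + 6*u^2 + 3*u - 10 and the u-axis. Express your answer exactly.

81/2

The curve meets the u-axis where u^3 + 6*u^2 + 3*u - 10 = 0, i.e. (u - 1)*(u + 2)*(u + 5) = 0, at u = -5, -2, 1.
On [-5, -2] the curve lies above the axis; ∫[-5,-2] (u^3 + 6*u^2 + 3*u - 10) du = 81/4, giving area 81/4.
On [-2, 1] the curve lies below the axis; ∫[-2,1] (u^3 + 6*u^2 + 3*u - 10) du = -81/4, giving area 81/4.
Total area = 81/4 + 81/4 = 81/2.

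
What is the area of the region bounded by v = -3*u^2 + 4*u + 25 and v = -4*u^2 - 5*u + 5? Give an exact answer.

Set the curves equal: -3*u^2 + 4*u + 25 = -4*u^2 - 5*u + 5, so u^2 + 9*u + 20 = 0, which factors as (u + 4)*(u + 5) = 0. The curves meet at u = -5, -4.
On [-5, -4], v = -4*u^2 - 5*u + 5 is on top; that piece has area ∫[-5,-4] (-(u^2 + 9*u + 20)) du = 1/6.

1/6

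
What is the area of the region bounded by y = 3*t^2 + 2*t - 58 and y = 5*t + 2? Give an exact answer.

Set the curves equal: 3*t^2 + 2*t - 58 = 5*t + 2, so 3*t^2 - 3*t - 60 = 0, which factors as 3*(t - 5)*(t + 4) = 0. The curves meet at t = -4, 5.
On [-4, 5], y = 5*t + 2 is on top; that piece has area ∫[-4,5] (-(3*t^2 - 3*t - 60)) dt = 729/2.

729/2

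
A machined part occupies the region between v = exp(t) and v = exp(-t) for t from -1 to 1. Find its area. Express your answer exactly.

The difference (exp(t)) - (exp(-t)) = exp(t) - exp(-t) changes sign at t = 0 inside [-1, 1], so split the integral there.
∫[-1,0] (exp(t) - exp(-t)) dt = -exp(1) - exp(-1) + 2; the area of that piece is -2 + exp(-1) + exp(1).
∫[0,1] (exp(t) - exp(-t)) dt = -2 + exp(-1) + exp(1).
Total area = (-2 + exp(-1) + exp(1)) + (-2 + exp(-1) + exp(1)) = -4 + 2*exp(-1) + 2*exp(1).

-4 + 2*exp(-1) + 2*exp(1)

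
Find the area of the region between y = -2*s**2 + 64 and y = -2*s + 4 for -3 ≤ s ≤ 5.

1184/3

On [-3, 5], (-2*s**2 + 64) - (-2*s + 4) = -2*s**2 + 2*s + 60 is ≥ 0 throughout, so the area is a single integral of |-2*s**2 + 2*s + 60|.
∫[-3,5] (-2*s**2 + 2*s + 60) ds = 1184/3.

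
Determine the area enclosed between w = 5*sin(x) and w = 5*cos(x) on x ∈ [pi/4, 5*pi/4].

10*sqrt(2)

On [pi/4, 5*pi/4], (5*sin(x)) - (5*cos(x)) = 5*sin(x) - 5*cos(x) is ≥ 0 throughout, so the area is a single integral of |5*sin(x) - 5*cos(x)|.
∫[pi/4,5*pi/4] (5*sin(x) - 5*cos(x)) dx = 10*sqrt(2).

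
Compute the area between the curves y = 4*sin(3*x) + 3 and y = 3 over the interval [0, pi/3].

On [0, pi/3], (4*sin(3*x) + 3) - (3) = 4*sin(3*x) is ≥ 0 throughout, so the area is a single integral of |4*sin(3*x)|.
∫[0,pi/3] (4*sin(3*x)) dx = 8/3.

8/3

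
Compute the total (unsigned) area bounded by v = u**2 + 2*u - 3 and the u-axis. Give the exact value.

The curve meets the u-axis where u**2 + 2*u - 3 = 0, i.e. (u - 1)*(u + 3) = 0, at u = -3, 1.
On [-3, 1] the curve lies below the axis; ∫[-3,1] (u**2 + 2*u - 3) du = -32/3, giving area 32/3.

32/3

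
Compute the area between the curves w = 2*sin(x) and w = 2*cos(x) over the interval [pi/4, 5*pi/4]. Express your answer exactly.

4*sqrt(2)

On [pi/4, 5*pi/4], (2*sin(x)) - (2*cos(x)) = 2*sin(x) - 2*cos(x) is ≥ 0 throughout, so the area is a single integral of |2*sin(x) - 2*cos(x)|.
∫[pi/4,5*pi/4] (2*sin(x) - 2*cos(x)) dx = 4*sqrt(2).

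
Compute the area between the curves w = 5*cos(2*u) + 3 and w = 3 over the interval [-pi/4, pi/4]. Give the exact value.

5

On [-pi/4, pi/4], (5*cos(2*u) + 3) - (3) = 5*cos(2*u) is ≥ 0 throughout, so the area is a single integral of |5*cos(2*u)|.
∫[-pi/4,pi/4] (5*cos(2*u)) du = 5.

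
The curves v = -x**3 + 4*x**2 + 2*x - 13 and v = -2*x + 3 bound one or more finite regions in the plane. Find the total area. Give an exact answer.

148/3

Set the curves equal: -x**3 + 4*x**2 + 2*x - 13 = -2*x + 3, so -x**3 + 4*x**2 + 4*x - 16 = 0, which factors as -(x - 4)*(x - 2)*(x + 2) = 0. The curves meet at x = -2, 2, 4.
On [-2, 2], v = -2*x + 3 is on top; that piece has area ∫[-2,2] (-(-x**3 + 4*x**2 + 4*x - 16)) dx = 128/3.
On [2, 4], v = -x**3 + 4*x**2 + 2*x - 13 is on top; that piece has area ∫[2,4] (-x**3 + 4*x**2 + 4*x - 16) dx = 20/3.
Total enclosed area = 128/3 + 20/3 = 148/3.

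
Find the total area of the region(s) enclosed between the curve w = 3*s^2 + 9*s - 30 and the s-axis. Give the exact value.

343/2

The curve meets the s-axis where 3*s^2 + 9*s - 30 = 0, i.e. 3*(s - 2)*(s + 5) = 0, at s = -5, 2.
On [-5, 2] the curve lies below the axis; ∫[-5,2] (3*s^2 + 9*s - 30) ds = -343/2, giving area 343/2.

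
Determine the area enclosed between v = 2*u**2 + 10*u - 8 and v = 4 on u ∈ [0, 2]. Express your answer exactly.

14

The difference (2*u**2 + 10*u - 8) - (4) = 2*u**2 + 10*u - 12 changes sign at u = 1 inside [0, 2], so split the integral there.
∫[0,1] (2*u**2 + 10*u - 12) du = -19/3; the area of that piece is 19/3.
∫[1,2] (2*u**2 + 10*u - 12) du = 23/3.
Total area = 19/3 + 23/3 = 14.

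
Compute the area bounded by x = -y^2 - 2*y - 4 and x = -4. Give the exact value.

Both boundary curves give x as a function of y, so integrate with respect to y. Setting them equal: -y^2 - 2*y = 0, i.e. -y*(y + 2) = 0, so they meet at y = -2, 0.
For y in [-2, 0], x = -y^2 - 2*y - 4 is on the right; area = ∫[-2,0] (-y^2 - 2*y) dy = 4/3.

4/3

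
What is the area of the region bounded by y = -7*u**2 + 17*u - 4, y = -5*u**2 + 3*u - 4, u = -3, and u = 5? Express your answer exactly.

The difference (-7*u**2 + 17*u - 4) - (-5*u**2 + 3*u - 4) = -2*u**2 + 14*u changes sign at u = 0 inside [-3, 5], so split the integral there.
∫[-3,0] (-2*u**2 + 14*u) du = -81; the area of that piece is 81.
∫[0,5] (-2*u**2 + 14*u) du = 275/3.
Total area = 81 + 275/3 = 518/3.

518/3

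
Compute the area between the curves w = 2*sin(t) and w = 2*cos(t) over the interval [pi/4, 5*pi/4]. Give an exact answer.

4*sqrt(2)

On [pi/4, 5*pi/4], (2*sin(t)) - (2*cos(t)) = 2*sin(t) - 2*cos(t) is ≥ 0 throughout, so the area is a single integral of |2*sin(t) - 2*cos(t)|.
∫[pi/4,5*pi/4] (2*sin(t) - 2*cos(t)) dt = 4*sqrt(2).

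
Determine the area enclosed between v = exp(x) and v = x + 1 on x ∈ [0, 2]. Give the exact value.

On [0, 2], (exp(x)) - (x + 1) = -x + exp(x) - 1 is ≥ 0 throughout, so the area is a single integral of |-x + exp(x) - 1|.
∫[0,2] (-x + exp(x) - 1) dx = -5 + exp(2).

-5 + exp(2)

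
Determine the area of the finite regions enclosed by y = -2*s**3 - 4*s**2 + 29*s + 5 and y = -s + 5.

Set the curves equal: -2*s**3 - 4*s**2 + 29*s + 5 = -s + 5, so -2*s**3 - 4*s**2 + 30*s = 0, which factors as -2*s*(s - 3)*(s + 5) = 0. The curves meet at s = -5, 0, 3.
On [-5, 0], y = -s + 5 is on top; that piece has area ∫[-5,0] (-(-2*s**3 - 4*s**2 + 30*s)) ds = 1375/6.
On [0, 3], y = -2*s**3 - 4*s**2 + 29*s + 5 is on top; that piece has area ∫[0,3] (-2*s**3 - 4*s**2 + 30*s) ds = 117/2.
Total enclosed area = 1375/6 + 117/2 = 863/3.

863/3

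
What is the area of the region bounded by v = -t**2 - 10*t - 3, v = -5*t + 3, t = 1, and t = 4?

On [1, 4], (-t**2 - 10*t - 3) - (-5*t + 3) = -t**2 - 5*t - 6 is ≤ 0 throughout, so the area is a single integral of |-t**2 - 5*t - 6|.
∫[1,4] (-t**2 - 5*t - 6) dt = -153/2; the area of that piece is 153/2.

153/2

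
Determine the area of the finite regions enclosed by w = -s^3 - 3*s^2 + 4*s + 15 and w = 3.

131/4

Set the curves equal: -s^3 - 3*s^2 + 4*s + 15 = 3, so -s^3 - 3*s^2 + 4*s + 12 = 0, which factors as -(s - 2)*(s + 2)*(s + 3) = 0. The curves meet at s = -3, -2, 2.
On [-3, -2], w = 3 is on top; that piece has area ∫[-3,-2] (-(-s^3 - 3*s^2 + 4*s + 12)) ds = 3/4.
On [-2, 2], w = -s^3 - 3*s^2 + 4*s + 15 is on top; that piece has area ∫[-2,2] (-s^3 - 3*s^2 + 4*s + 12) ds = 32.
Total enclosed area = 3/4 + 32 = 131/4.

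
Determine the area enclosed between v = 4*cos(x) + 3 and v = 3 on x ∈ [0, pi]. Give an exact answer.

The difference (4*cos(x) + 3) - (3) = 4*cos(x) changes sign at x = pi/2 inside [0, pi], so split the integral there.
∫[0,pi/2] (4*cos(x)) dx = 4.
∫[pi/2,pi] (4*cos(x)) dx = -4; the area of that piece is 4.
Total area = 4 + 4 = 8.

8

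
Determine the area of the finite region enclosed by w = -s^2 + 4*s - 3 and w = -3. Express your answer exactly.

32/3

Set the curves equal: -s^2 + 4*s - 3 = -3, so -s^2 + 4*s = 0, which factors as -s*(s - 4) = 0. The curves meet at s = 0, 4.
On [0, 4], w = -s^2 + 4*s - 3 is on top; that piece has area ∫[0,4] (-s^2 + 4*s) ds = 32/3.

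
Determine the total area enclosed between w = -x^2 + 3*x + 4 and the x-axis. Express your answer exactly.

The curve meets the x-axis where -x^2 + 3*x + 4 = 0, i.e. -(x - 4)*(x + 1) = 0, at x = -1, 4.
On [-1, 4] the curve lies above the axis; ∫[-1,4] (-x^2 + 3*x + 4) dx = 125/6, giving area 125/6.

125/6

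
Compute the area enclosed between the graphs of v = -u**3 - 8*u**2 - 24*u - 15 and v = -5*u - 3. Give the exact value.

Set the curves equal: -u**3 - 8*u**2 - 24*u - 15 = -5*u - 3, so -u**3 - 8*u**2 - 19*u - 12 = 0, which factors as -(u + 1)*(u + 3)*(u + 4) = 0. The curves meet at u = -4, -3, -1.
On [-4, -3], v = -5*u - 3 is on top; that piece has area ∫[-4,-3] (-(-u**3 - 8*u**2 - 19*u - 12)) du = 5/12.
On [-3, -1], v = -u**3 - 8*u**2 - 24*u - 15 is on top; that piece has area ∫[-3,-1] (-u**3 - 8*u**2 - 19*u - 12) du = 8/3.
Total enclosed area = 5/12 + 8/3 = 37/12.

37/12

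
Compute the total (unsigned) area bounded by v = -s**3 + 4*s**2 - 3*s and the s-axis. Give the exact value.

37/12

The curve meets the s-axis where -s**3 + 4*s**2 - 3*s = 0, i.e. -s*(s - 3)*(s - 1) = 0, at s = 0, 1, 3.
On [0, 1] the curve lies below the axis; ∫[0,1] (-s**3 + 4*s**2 - 3*s) ds = -5/12, giving area 5/12.
On [1, 3] the curve lies above the axis; ∫[1,3] (-s**3 + 4*s**2 - 3*s) ds = 8/3, giving area 8/3.
Total area = 5/12 + 8/3 = 37/12.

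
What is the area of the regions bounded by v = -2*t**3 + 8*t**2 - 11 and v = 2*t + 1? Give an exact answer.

Set the curves equal: -2*t**3 + 8*t**2 - 11 = 2*t + 1, so -2*t**3 + 8*t**2 - 2*t - 12 = 0, which factors as -2*(t - 3)*(t - 2)*(t + 1) = 0. The curves meet at t = -1, 2, 3.
On [-1, 2], v = 2*t + 1 is on top; that piece has area ∫[-1,2] (-(-2*t**3 + 8*t**2 - 2*t - 12)) dt = 45/2.
On [2, 3], v = -2*t**3 + 8*t**2 - 11 is on top; that piece has area ∫[2,3] (-2*t**3 + 8*t**2 - 2*t - 12) dt = 7/6.
Total enclosed area = 45/2 + 7/6 = 71/3.

71/3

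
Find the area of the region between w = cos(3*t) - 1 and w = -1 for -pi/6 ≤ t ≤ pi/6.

2/3

On [-pi/6, pi/6], (cos(3*t) - 1) - (-1) = cos(3*t) is ≥ 0 throughout, so the area is a single integral of |cos(3*t)|.
∫[-pi/6,pi/6] (cos(3*t)) dt = 2/3.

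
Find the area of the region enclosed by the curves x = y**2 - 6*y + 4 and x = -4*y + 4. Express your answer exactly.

Both boundary curves give x as a function of y, so integrate with respect to y. Setting them equal: y**2 - 2*y = 0, i.e. y*(y - 2) = 0, so they meet at y = 0, 2.
For y in [0, 2], x = y**2 - 6*y + 4 is on the left; area = ∫[0,2] (-(y**2 - 2*y)) dy = 4/3.

4/3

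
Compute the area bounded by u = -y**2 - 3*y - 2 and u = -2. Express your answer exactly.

9/2

Both boundary curves give u as a function of y, so integrate with respect to y. Setting them equal: -y**2 - 3*y = 0, i.e. -y*(y + 3) = 0, so they meet at y = -3, 0.
For y in [-3, 0], u = -y**2 - 3*y - 2 is on the right; area = ∫[-3,0] (-y**2 - 3*y) dy = 9/2.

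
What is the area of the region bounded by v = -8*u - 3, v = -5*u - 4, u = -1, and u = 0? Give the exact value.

On [-1, 0], (-8*u - 3) - (-5*u - 4) = -3*u + 1 is ≥ 0 throughout, so the area is a single integral of |-3*u + 1|.
∫[-1,0] (-3*u + 1) du = 5/2.

5/2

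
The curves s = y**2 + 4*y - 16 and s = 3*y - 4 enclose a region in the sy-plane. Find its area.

343/6

Both boundary curves give s as a function of y, so integrate with respect to y. Setting them equal: y**2 + y - 12 = 0, i.e. (y - 3)*(y + 4) = 0, so they meet at y = -4, 3.
For y in [-4, 3], s = y**2 + 4*y - 16 is on the left; area = ∫[-4,3] (-(y**2 + y - 12)) dy = 343/6.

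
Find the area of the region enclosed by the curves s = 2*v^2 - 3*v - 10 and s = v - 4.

Both boundary curves give s as a function of v, so integrate with respect to v. Setting them equal: 2*v^2 - 4*v - 6 = 0, i.e. 2*(v - 3)*(v + 1) = 0, so they meet at v = -1, 3.
For v in [-1, 3], s = 2*v^2 - 3*v - 10 is on the left; area = ∫[-1,3] (-(2*v^2 - 4*v - 6)) dv = 64/3.

64/3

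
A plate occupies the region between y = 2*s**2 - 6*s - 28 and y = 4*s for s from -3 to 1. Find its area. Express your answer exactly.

218/3

The difference (2*s**2 - 6*s - 28) - (4*s) = 2*s**2 - 10*s - 28 changes sign at s = -2 inside [-3, 1], so split the integral there.
∫[-3,-2] (2*s**2 - 10*s - 28) ds = 29/3.
∫[-2,1] (2*s**2 - 10*s - 28) ds = -63; the area of that piece is 63.
Total area = 29/3 + 63 = 218/3.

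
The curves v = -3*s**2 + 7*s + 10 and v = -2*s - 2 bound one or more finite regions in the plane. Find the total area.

Set the curves equal: -3*s**2 + 7*s + 10 = -2*s - 2, so -3*s**2 + 9*s + 12 = 0, which factors as -3*(s - 4)*(s + 1) = 0. The curves meet at s = -1, 4.
On [-1, 4], v = -3*s**2 + 7*s + 10 is on top; that piece has area ∫[-1,4] (-3*s**2 + 9*s + 12) ds = 125/2.

125/2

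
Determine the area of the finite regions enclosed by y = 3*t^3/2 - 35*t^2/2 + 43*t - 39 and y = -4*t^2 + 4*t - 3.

3/4

Set the curves equal: 3*t^3/2 - 35*t^2/2 + 43*t - 39 = -4*t^2 + 4*t - 3, so 3*t^3/2 - 27*t^2/2 + 39*t - 36 = 0, which factors as 3*(t - 4)*(t - 3)*(t - 2)/2 = 0. The curves meet at t = 2, 3, 4.
On [2, 3], y = 3*t^3/2 - 35*t^2/2 + 43*t - 39 is on top; that piece has area ∫[2,3] (3*t^3/2 - 27*t^2/2 + 39*t - 36) dt = 3/8.
On [3, 4], y = -4*t^2 + 4*t - 3 is on top; that piece has area ∫[3,4] (-(3*t^3/2 - 27*t^2/2 + 39*t - 36)) dt = 3/8.
Total enclosed area = 3/8 + 3/8 = 3/4.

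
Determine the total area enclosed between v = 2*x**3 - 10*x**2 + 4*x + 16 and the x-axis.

253/6

The curve meets the x-axis where 2*x**3 - 10*x**2 + 4*x + 16 = 0, i.e. 2*(x - 4)*(x - 2)*(x + 1) = 0, at x = -1, 2, 4.
On [-1, 2] the curve lies above the axis; ∫[-1,2] (2*x**3 - 10*x**2 + 4*x + 16) dx = 63/2, giving area 63/2.
On [2, 4] the curve lies below the axis; ∫[2,4] (2*x**3 - 10*x**2 + 4*x + 16) dx = -32/3, giving area 32/3.
Total area = 63/2 + 32/3 = 253/6.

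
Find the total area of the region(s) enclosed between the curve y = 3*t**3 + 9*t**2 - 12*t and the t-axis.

The curve meets the t-axis where 3*t**3 + 9*t**2 - 12*t = 0, i.e. 3*t*(t - 1)*(t + 4) = 0, at t = -4, 0, 1.
On [-4, 0] the curve lies above the axis; ∫[-4,0] (3*t**3 + 9*t**2 - 12*t) dt = 96, giving area 96.
On [0, 1] the curve lies below the axis; ∫[0,1] (3*t**3 + 9*t**2 - 12*t) dt = -9/4, giving area 9/4.
Total area = 96 + 9/4 = 393/4.

393/4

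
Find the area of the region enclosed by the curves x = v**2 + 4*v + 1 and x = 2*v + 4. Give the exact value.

32/3

Both boundary curves give x as a function of v, so integrate with respect to v. Setting them equal: v**2 + 2*v - 3 = 0, i.e. (v - 1)*(v + 3) = 0, so they meet at v = -3, 1.
For v in [-3, 1], x = v**2 + 4*v + 1 is on the left; area = ∫[-3,1] (-(v**2 + 2*v - 3)) dv = 32/3.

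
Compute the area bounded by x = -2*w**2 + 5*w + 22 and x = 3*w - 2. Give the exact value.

Both boundary curves give x as a function of w, so integrate with respect to w. Setting them equal: -2*w**2 + 2*w + 24 = 0, i.e. -2*(w - 4)*(w + 3) = 0, so they meet at w = -3, 4.
For w in [-3, 4], x = -2*w**2 + 5*w + 22 is on the right; area = ∫[-3,4] (-2*w**2 + 2*w + 24) dw = 343/3.

343/3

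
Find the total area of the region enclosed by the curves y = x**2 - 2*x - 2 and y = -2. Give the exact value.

4/3

Set the curves equal: x**2 - 2*x - 2 = -2, so x**2 - 2*x = 0, which factors as x*(x - 2) = 0. The curves meet at x = 0, 2.
On [0, 2], y = -2 is on top; that piece has area ∫[0,2] (-(x**2 - 2*x)) dx = 4/3.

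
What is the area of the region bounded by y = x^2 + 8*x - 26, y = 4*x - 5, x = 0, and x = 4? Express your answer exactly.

The difference (x^2 + 8*x - 26) - (4*x - 5) = x^2 + 4*x - 21 changes sign at x = 3 inside [0, 4], so split the integral there.
∫[0,3] (x^2 + 4*x - 21) dx = -36; the area of that piece is 36.
∫[3,4] (x^2 + 4*x - 21) dx = 16/3.
Total area = 36 + 16/3 = 124/3.

124/3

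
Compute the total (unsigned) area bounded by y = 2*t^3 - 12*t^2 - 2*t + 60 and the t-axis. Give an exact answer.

407/2

The curve meets the t-axis where 2*t^3 - 12*t^2 - 2*t + 60 = 0, i.e. 2*(t - 5)*(t - 3)*(t + 2) = 0, at t = -2, 3, 5.
On [-2, 3] the curve lies above the axis; ∫[-2,3] (2*t^3 - 12*t^2 - 2*t + 60) dt = 375/2, giving area 375/2.
On [3, 5] the curve lies below the axis; ∫[3,5] (2*t^3 - 12*t^2 - 2*t + 60) dt = -16, giving area 16.
Total area = 375/2 + 16 = 407/2.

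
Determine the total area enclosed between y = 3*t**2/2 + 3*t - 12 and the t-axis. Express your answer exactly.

The curve meets the t-axis where 3*t**2/2 + 3*t - 12 = 0, i.e. 3*(t - 2)*(t + 4)/2 = 0, at t = -4, 2.
On [-4, 2] the curve lies below the axis; ∫[-4,2] (3*t**2/2 + 3*t - 12) dt = -54, giving area 54.

54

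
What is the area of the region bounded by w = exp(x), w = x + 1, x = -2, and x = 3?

On [-2, 3], (exp(x)) - (x + 1) = -x + exp(x) - 1 is ≥ 0 throughout, so the area is a single integral of |-x + exp(x) - 1|.
∫[-2,3] (-x + exp(x) - 1) dx = -15/2 - exp(-2) + exp(3).

-15/2 - exp(-2) + exp(3)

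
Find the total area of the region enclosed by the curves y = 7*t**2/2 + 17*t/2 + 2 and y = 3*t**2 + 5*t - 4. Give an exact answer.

1/12

Set the curves equal: 7*t**2/2 + 17*t/2 + 2 = 3*t**2 + 5*t - 4, so t**2/2 + 7*t/2 + 6 = 0, which factors as (t + 3)*(t + 4)/2 = 0. The curves meet at t = -4, -3.
On [-4, -3], y = 3*t**2 + 5*t - 4 is on top; that piece has area ∫[-4,-3] (-(t**2/2 + 7*t/2 + 6)) dt = 1/12.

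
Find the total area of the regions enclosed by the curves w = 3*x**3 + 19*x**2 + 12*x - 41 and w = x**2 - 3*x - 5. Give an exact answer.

Set the curves equal: 3*x**3 + 19*x**2 + 12*x - 41 = x**2 - 3*x - 5, so 3*x**3 + 18*x**2 + 15*x - 36 = 0, which factors as 3*(x - 1)*(x + 3)*(x + 4) = 0. The curves meet at x = -4, -3, 1.
On [-4, -3], w = 3*x**3 + 19*x**2 + 12*x - 41 is on top; that piece has area ∫[-4,-3] (3*x**3 + 18*x**2 + 15*x - 36) dx = 9/4.
On [-3, 1], w = x**2 - 3*x - 5 is on top; that piece has area ∫[-3,1] (-(3*x**3 + 18*x**2 + 15*x - 36)) dx = 96.
Total enclosed area = 9/4 + 96 = 393/4.

393/4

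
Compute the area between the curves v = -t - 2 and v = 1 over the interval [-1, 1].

6

On [-1, 1], (-t - 2) - (1) = -t - 3 is ≤ 0 throughout, so the area is a single integral of |-t - 3|.
∫[-1,1] (-t - 3) dt = -6; the area of that piece is 6.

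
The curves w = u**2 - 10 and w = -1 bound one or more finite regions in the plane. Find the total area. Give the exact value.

36

Set the curves equal: u**2 - 10 = -1, so u**2 - 9 = 0, which factors as (u - 3)*(u + 3) = 0. The curves meet at u = -3, 3.
On [-3, 3], w = -1 is on top; that piece has area ∫[-3,3] (-(u**2 - 9)) du = 36.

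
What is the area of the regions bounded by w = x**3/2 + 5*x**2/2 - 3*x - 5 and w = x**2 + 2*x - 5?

407/8

Set the curves equal: x**3/2 + 5*x**2/2 - 3*x - 5 = x**2 + 2*x - 5, so x**3/2 + 3*x**2/2 - 5*x = 0, which factors as x*(x - 2)*(x + 5)/2 = 0. The curves meet at x = -5, 0, 2.
On [-5, 0], w = x**3/2 + 5*x**2/2 - 3*x - 5 is on top; that piece has area ∫[-5,0] (x**3/2 + 3*x**2/2 - 5*x) dx = 375/8.
On [0, 2], w = x**2 + 2*x - 5 is on top; that piece has area ∫[0,2] (-(x**3/2 + 3*x**2/2 - 5*x)) dx = 4.
Total enclosed area = 375/8 + 4 = 407/8.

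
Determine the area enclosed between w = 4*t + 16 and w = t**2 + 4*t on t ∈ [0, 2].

On [0, 2], (4*t + 16) - (t**2 + 4*t) = -t**2 + 16 is ≥ 0 throughout, so the area is a single integral of |-t**2 + 16|.
∫[0,2] (-t**2 + 16) dt = 88/3.

88/3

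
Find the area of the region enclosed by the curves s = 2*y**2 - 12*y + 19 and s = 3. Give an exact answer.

8/3

Both boundary curves give s as a function of y, so integrate with respect to y. Setting them equal: 2*y**2 - 12*y + 16 = 0, i.e. 2*(y - 4)*(y - 2) = 0, so they meet at y = 2, 4.
For y in [2, 4], s = 2*y**2 - 12*y + 19 is on the left; area = ∫[2,4] (-(2*y**2 - 12*y + 16)) dy = 8/3.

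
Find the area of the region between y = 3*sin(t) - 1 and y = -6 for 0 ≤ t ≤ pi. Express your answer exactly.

6 + 5*pi

On [0, pi], (3*sin(t) - 1) - (-6) = 3*sin(t) + 5 is ≥ 0 throughout, so the area is a single integral of |3*sin(t) + 5|.
∫[0,pi] (3*sin(t) + 5) dt = 6 + 5*pi.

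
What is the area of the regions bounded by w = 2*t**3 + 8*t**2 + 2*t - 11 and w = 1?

Set the curves equal: 2*t**3 + 8*t**2 + 2*t - 11 = 1, so 2*t**3 + 8*t**2 + 2*t - 12 = 0, which factors as 2*(t - 1)*(t + 2)*(t + 3) = 0. The curves meet at t = -3, -2, 1.
On [-3, -2], w = 2*t**3 + 8*t**2 + 2*t - 11 is on top; that piece has area ∫[-3,-2] (2*t**3 + 8*t**2 + 2*t - 12) dt = 7/6.
On [-2, 1], w = 1 is on top; that piece has area ∫[-2,1] (-(2*t**3 + 8*t**2 + 2*t - 12)) dt = 45/2.
Total enclosed area = 7/6 + 45/2 = 71/3.

71/3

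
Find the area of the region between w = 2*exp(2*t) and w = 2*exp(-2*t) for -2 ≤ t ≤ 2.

-4 + 2*exp(-4) + 2*exp(4)

The difference (2*exp(2*t)) - (2*exp(-2*t)) = 2*exp(2*t) - 2*exp(-2*t) changes sign at t = 0 inside [-2, 2], so split the integral there.
∫[-2,0] (2*exp(2*t) - 2*exp(-2*t)) dt = -exp(4) - exp(-4) + 2; the area of that piece is -2 + exp(-4) + exp(4).
∫[0,2] (2*exp(2*t) - 2*exp(-2*t)) dt = -2 + exp(-4) + exp(4).
Total area = (-2 + exp(-4) + exp(4)) + (-2 + exp(-4) + exp(4)) = -4 + 2*exp(-4) + 2*exp(4).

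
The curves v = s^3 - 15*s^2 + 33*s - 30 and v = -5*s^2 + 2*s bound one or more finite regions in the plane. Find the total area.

Set the curves equal: s^3 - 15*s^2 + 33*s - 30 = -5*s^2 + 2*s, so s^3 - 10*s^2 + 31*s - 30 = 0, which factors as (s - 5)*(s - 3)*(s - 2) = 0. The curves meet at s = 2, 3, 5.
On [2, 3], v = s^3 - 15*s^2 + 33*s - 30 is on top; that piece has area ∫[2,3] (s^3 - 10*s^2 + 31*s - 30) ds = 5/12.
On [3, 5], v = -5*s^2 + 2*s is on top; that piece has area ∫[3,5] (-(s^3 - 10*s^2 + 31*s - 30)) ds = 8/3.
Total enclosed area = 5/12 + 8/3 = 37/12.

37/12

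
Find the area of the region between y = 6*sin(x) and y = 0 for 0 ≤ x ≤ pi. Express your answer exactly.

12

On [0, pi], (6*sin(x)) - (0) = 6*sin(x) is ≥ 0 throughout, so the area is a single integral of |6*sin(x)|.
∫[0,pi] (6*sin(x)) dx = 12.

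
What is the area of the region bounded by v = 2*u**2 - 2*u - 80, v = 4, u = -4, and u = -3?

On [-4, -3], (2*u**2 - 2*u - 80) - (4) = 2*u**2 - 2*u - 84 is ≤ 0 throughout, so the area is a single integral of |2*u**2 - 2*u - 84|.
∫[-4,-3] (2*u**2 - 2*u - 84) du = -157/3; the area of that piece is 157/3.

157/3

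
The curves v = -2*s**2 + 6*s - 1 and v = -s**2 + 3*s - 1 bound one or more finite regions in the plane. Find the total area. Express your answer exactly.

9/2

Set the curves equal: -2*s**2 + 6*s - 1 = -s**2 + 3*s - 1, so -s**2 + 3*s = 0, which factors as -s*(s - 3) = 0. The curves meet at s = 0, 3.
On [0, 3], v = -2*s**2 + 6*s - 1 is on top; that piece has area ∫[0,3] (-s**2 + 3*s) ds = 9/2.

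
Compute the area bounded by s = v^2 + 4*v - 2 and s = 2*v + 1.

32/3

Both boundary curves give s as a function of v, so integrate with respect to v. Setting them equal: v^2 + 2*v - 3 = 0, i.e. (v - 1)*(v + 3) = 0, so they meet at v = -3, 1.
For v in [-3, 1], s = v^2 + 4*v - 2 is on the left; area = ∫[-3,1] (-(v^2 + 2*v - 3)) dv = 32/3.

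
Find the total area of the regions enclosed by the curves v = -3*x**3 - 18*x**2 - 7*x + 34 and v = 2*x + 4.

243/2

Set the curves equal: -3*x**3 - 18*x**2 - 7*x + 34 = 2*x + 4, so -3*x**3 - 18*x**2 - 9*x + 30 = 0, which factors as -3*(x - 1)*(x + 2)*(x + 5) = 0. The curves meet at x = -5, -2, 1.
On [-5, -2], v = 2*x + 4 is on top; that piece has area ∫[-5,-2] (-(-3*x**3 - 18*x**2 - 9*x + 30)) dx = 243/4.
On [-2, 1], v = -3*x**3 - 18*x**2 - 7*x + 34 is on top; that piece has area ∫[-2,1] (-3*x**3 - 18*x**2 - 9*x + 30) dx = 243/4.
Total enclosed area = 243/4 + 243/4 = 243/2.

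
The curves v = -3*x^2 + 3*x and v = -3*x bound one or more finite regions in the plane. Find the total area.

4

Set the curves equal: -3*x^2 + 3*x = -3*x, so -3*x^2 + 6*x = 0, which factors as -3*x*(x - 2) = 0. The curves meet at x = 0, 2.
On [0, 2], v = -3*x^2 + 3*x is on top; that piece has area ∫[0,2] (-3*x^2 + 6*x) dx = 4.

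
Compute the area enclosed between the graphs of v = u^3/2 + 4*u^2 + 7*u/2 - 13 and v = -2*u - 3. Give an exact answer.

443/12

Set the curves equal: u^3/2 + 4*u^2 + 7*u/2 - 13 = -2*u - 3, so u^3/2 + 4*u^2 + 11*u/2 - 10 = 0, which factors as (u - 1)*(u + 4)*(u + 5)/2 = 0. The curves meet at u = -5, -4, 1.
On [-5, -4], v = u^3/2 + 4*u^2 + 7*u/2 - 13 is on top; that piece has area ∫[-5,-4] (u^3/2 + 4*u^2 + 11*u/2 - 10) du = 11/24.
On [-4, 1], v = -2*u - 3 is on top; that piece has area ∫[-4,1] (-(u^3/2 + 4*u^2 + 11*u/2 - 10)) du = 875/24.
Total enclosed area = 11/24 + 875/24 = 443/12.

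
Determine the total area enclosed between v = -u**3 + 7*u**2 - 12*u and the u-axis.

The curve meets the u-axis where -u**3 + 7*u**2 - 12*u = 0, i.e. -u*(u - 4)*(u - 3) = 0, at u = 0, 3, 4.
On [0, 3] the curve lies below the axis; ∫[0,3] (-u**3 + 7*u**2 - 12*u) du = -45/4, giving area 45/4.
On [3, 4] the curve lies above the axis; ∫[3,4] (-u**3 + 7*u**2 - 12*u) du = 7/12, giving area 7/12.
Total area = 45/4 + 7/12 = 71/6.

71/6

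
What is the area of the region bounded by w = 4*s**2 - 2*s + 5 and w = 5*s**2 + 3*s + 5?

Set the curves equal: 4*s**2 - 2*s + 5 = 5*s**2 + 3*s + 5, so -s**2 - 5*s = 0, which factors as -s*(s + 5) = 0. The curves meet at s = -5, 0.
On [-5, 0], w = 4*s**2 - 2*s + 5 is on top; that piece has area ∫[-5,0] (-s**2 - 5*s) ds = 125/6.

125/6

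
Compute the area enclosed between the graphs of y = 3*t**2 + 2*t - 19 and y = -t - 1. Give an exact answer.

125/2

Set the curves equal: 3*t**2 + 2*t - 19 = -t - 1, so 3*t**2 + 3*t - 18 = 0, which factors as 3*(t - 2)*(t + 3) = 0. The curves meet at t = -3, 2.
On [-3, 2], y = -t - 1 is on top; that piece has area ∫[-3,2] (-(3*t**2 + 3*t - 18)) dt = 125/2.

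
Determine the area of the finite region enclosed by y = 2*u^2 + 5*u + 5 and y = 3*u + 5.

Set the curves equal: 2*u^2 + 5*u + 5 = 3*u + 5, so 2*u^2 + 2*u = 0, which factors as 2*u*(u + 1) = 0. The curves meet at u = -1, 0.
On [-1, 0], y = 3*u + 5 is on top; that piece has area ∫[-1,0] (-(2*u^2 + 2*u)) du = 1/3.

1/3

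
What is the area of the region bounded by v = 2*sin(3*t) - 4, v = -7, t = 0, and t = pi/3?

4/3 + pi

On [0, pi/3], (2*sin(3*t) - 4) - (-7) = 2*sin(3*t) + 3 is ≥ 0 throughout, so the area is a single integral of |2*sin(3*t) + 3|.
∫[0,pi/3] (2*sin(3*t) + 3) dt = 4/3 + pi.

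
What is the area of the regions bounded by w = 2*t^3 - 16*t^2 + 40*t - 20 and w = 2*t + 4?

37/6

Set the curves equal: 2*t^3 - 16*t^2 + 40*t - 20 = 2*t + 4, so 2*t^3 - 16*t^2 + 38*t - 24 = 0, which factors as 2*(t - 4)*(t - 3)*(t - 1) = 0. The curves meet at t = 1, 3, 4.
On [1, 3], w = 2*t^3 - 16*t^2 + 40*t - 20 is on top; that piece has area ∫[1,3] (2*t^3 - 16*t^2 + 38*t - 24) dt = 16/3.
On [3, 4], w = 2*t + 4 is on top; that piece has area ∫[3,4] (-(2*t^3 - 16*t^2 + 38*t - 24)) dt = 5/6.
Total enclosed area = 16/3 + 5/6 = 37/6.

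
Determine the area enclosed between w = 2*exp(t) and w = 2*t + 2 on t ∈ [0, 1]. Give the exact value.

On [0, 1], (2*exp(t)) - (2*t + 2) = -2*t + 2*exp(t) - 2 is ≥ 0 throughout, so the area is a single integral of |-2*t + 2*exp(t) - 2|.
∫[0,1] (-2*t + 2*exp(t) - 2) dt = -5 + 2*exp(1).

-5 + 2*exp(1)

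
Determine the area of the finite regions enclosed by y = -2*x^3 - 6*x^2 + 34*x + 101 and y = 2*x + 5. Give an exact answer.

517

Set the curves equal: -2*x^3 - 6*x^2 + 34*x + 101 = 2*x + 5, so -2*x^3 - 6*x^2 + 32*x + 96 = 0, which factors as -2*(x - 4)*(x + 3)*(x + 4) = 0. The curves meet at x = -4, -3, 4.
On [-4, -3], y = 2*x + 5 is on top; that piece has area ∫[-4,-3] (-(-2*x^3 - 6*x^2 + 32*x + 96)) dx = 5/2.
On [-3, 4], y = -2*x^3 - 6*x^2 + 34*x + 101 is on top; that piece has area ∫[-3,4] (-2*x^3 - 6*x^2 + 32*x + 96) dx = 1029/2.
Total enclosed area = 5/2 + 1029/2 = 517.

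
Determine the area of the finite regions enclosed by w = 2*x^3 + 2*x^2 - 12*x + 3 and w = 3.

Set the curves equal: 2*x^3 + 2*x^2 - 12*x + 3 = 3, so 2*x^3 + 2*x^2 - 12*x = 0, which factors as 2*x*(x - 2)*(x + 3) = 0. The curves meet at x = -3, 0, 2.
On [-3, 0], w = 2*x^3 + 2*x^2 - 12*x + 3 is on top; that piece has area ∫[-3,0] (2*x^3 + 2*x^2 - 12*x) dx = 63/2.
On [0, 2], w = 3 is on top; that piece has area ∫[0,2] (-(2*x^3 + 2*x^2 - 12*x)) dx = 32/3.
Total enclosed area = 63/2 + 32/3 = 253/6.

253/6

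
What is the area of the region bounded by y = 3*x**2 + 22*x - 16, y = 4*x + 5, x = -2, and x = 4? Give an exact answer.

The difference (3*x**2 + 22*x - 16) - (4*x + 5) = 3*x**2 + 18*x - 21 changes sign at x = 1 inside [-2, 4], so split the integral there.
∫[-2,1] (3*x**2 + 18*x - 21) dx = -81; the area of that piece is 81.
∫[1,4] (3*x**2 + 18*x - 21) dx = 135.
Total area = 81 + 135 = 216.

216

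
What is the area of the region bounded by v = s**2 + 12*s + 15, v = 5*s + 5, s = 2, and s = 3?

On [2, 3], (s**2 + 12*s + 15) - (5*s + 5) = s**2 + 7*s + 10 is ≥ 0 throughout, so the area is a single integral of |s**2 + 7*s + 10|.
∫[2,3] (s**2 + 7*s + 10) ds = 203/6.

203/6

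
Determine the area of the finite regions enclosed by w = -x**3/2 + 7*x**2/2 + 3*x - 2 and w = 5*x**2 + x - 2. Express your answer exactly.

Set the curves equal: -x**3/2 + 7*x**2/2 + 3*x - 2 = 5*x**2 + x - 2, so -x**3/2 - 3*x**2/2 + 2*x = 0, which factors as -x*(x - 1)*(x + 4)/2 = 0. The curves meet at x = -4, 0, 1.
On [-4, 0], w = 5*x**2 + x - 2 is on top; that piece has area ∫[-4,0] (-(-x**3/2 - 3*x**2/2 + 2*x)) dx = 16.
On [0, 1], w = -x**3/2 + 7*x**2/2 + 3*x - 2 is on top; that piece has area ∫[0,1] (-x**3/2 - 3*x**2/2 + 2*x) dx = 3/8.
Total enclosed area = 16 + 3/8 = 131/8.

131/8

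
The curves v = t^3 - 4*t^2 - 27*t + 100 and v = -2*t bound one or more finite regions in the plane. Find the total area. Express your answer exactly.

Set the curves equal: t^3 - 4*t^2 - 27*t + 100 = -2*t, so t^3 - 4*t^2 - 25*t + 100 = 0, which factors as (t - 5)*(t - 4)*(t + 5) = 0. The curves meet at t = -5, 4, 5.
On [-5, 4], v = t^3 - 4*t^2 - 27*t + 100 is on top; that piece has area ∫[-5,4] (t^3 - 4*t^2 - 25*t + 100) dt = 2673/4.
On [4, 5], v = -2*t is on top; that piece has area ∫[4,5] (-(t^3 - 4*t^2 - 25*t + 100)) dt = 19/12.
Total enclosed area = 2673/4 + 19/12 = 4019/6.

4019/6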